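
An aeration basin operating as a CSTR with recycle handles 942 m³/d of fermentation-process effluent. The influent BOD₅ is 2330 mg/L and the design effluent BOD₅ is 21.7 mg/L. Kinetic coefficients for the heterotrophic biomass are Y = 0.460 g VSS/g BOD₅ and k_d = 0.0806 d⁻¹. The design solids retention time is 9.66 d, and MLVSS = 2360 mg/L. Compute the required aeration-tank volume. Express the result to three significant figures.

V ≈ 2300 m³

Rearranging the biomass balance for a CMAS with decay, V = Y·Q·ΔS·θ_c / [X·(1+k_d θ_c)] = 0.460 × 942 × (2330 − 21.7) × 9.66 / [2360 × (1 + 0.0806 × 9.66)] = 9.66×10^6 / 4197 = 2302 m³.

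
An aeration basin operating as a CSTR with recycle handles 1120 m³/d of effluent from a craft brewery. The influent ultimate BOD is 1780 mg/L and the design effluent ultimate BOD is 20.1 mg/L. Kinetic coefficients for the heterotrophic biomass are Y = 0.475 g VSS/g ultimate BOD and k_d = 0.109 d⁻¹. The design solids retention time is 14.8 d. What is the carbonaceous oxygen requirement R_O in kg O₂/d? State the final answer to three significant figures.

R_O ≈ 1460 kg O₂/d

Correct the yield for decay: Y_obs = Y/(1 + k_d θ_c) = 0.475 / (1 + 0.109 × 14.8) = 0.475 / 2.613 = 0.1818.
Mass of ultimate BOD removed per day: Q(S₀ − S) = 1120 × 1760 g/m³ = 1971 kg/d.
Biomass synthesised: P_X = Y_obs × 1971 = 358.3 kg VSS/d.
Carbonaceous O₂ demand = substrate oxidised − cell-mass equivalent = 1971 − 1.42 × 358.3 = 1462 kg O₂/d.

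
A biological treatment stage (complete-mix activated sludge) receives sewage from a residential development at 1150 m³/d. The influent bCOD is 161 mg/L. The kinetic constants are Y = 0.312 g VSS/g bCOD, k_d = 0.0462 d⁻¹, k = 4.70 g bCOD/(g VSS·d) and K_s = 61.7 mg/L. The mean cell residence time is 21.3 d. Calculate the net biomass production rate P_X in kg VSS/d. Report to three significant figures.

P_X ≈ 28.4 kg VSS/d

For a completely mixed reactor with recycle the Lawrence–McCarty relation gives S = K_s·(1 + k_d·θ_c) / [θ_c·(Y·k − k_d) − 1] = 61.7 × (1 + 0.0462 × 21.3) / [21.3 × (0.312 × 4.70 − 0.0462) − 1] = 122.4 / 29.25 = 4.185 mg/L.
Observed yield with endogenous decay: Y_obs = Y / (1 + k_d·θ_c) = 0.312 / (1 + 0.0462 × 21.3) = 0.312 / 1.984 = 0.1573 g VSS/g bCOD.
ΔS = 161 − 4.19 = 156.8 mg/L, so the substrate removal rate is 1150 × 156.8/1000 = 180.3 kg bCOD/d.
P_X = Y_obs · Q(S₀ − S) = 0.1573 × 180.3 = 28.36 kg VSS/d.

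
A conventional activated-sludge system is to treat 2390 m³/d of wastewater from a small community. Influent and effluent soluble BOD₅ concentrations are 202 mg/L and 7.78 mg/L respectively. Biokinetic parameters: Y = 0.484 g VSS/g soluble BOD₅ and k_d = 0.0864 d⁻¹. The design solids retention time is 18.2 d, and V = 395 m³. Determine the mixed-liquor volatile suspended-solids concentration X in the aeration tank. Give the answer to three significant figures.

X = Y·Q·ΔS·θ_c / [V·(1 + k_d θ_c)] = 0.484 × 2390 × (202 − 7.78) × 18.2 / [395 × (1 + 0.0864 × 18.2)] = 4024 mg/L.

X ≈ 4020 mg/L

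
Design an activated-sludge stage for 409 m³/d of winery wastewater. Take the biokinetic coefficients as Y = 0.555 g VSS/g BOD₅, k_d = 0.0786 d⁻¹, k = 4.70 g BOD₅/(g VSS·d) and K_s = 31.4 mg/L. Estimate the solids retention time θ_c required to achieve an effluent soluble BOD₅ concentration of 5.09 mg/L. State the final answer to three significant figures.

Specific growth rate at S = 5.09 mg/L: μ = YkS/(K_s+S) = 0.555·4.70·5.09/(31.4+5.09) = 0.3639 d⁻¹.
θ_c = 1/(μ − k_d) = 1/(0.3639 − 0.0786) = 1/0.2853 = 3.506 d.

θ_c ≈ 3.51 d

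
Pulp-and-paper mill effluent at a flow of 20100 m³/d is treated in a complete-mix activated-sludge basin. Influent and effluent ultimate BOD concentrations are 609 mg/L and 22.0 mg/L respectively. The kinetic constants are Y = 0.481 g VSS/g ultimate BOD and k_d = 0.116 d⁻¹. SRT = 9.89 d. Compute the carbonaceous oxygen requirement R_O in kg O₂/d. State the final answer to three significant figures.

Observed yield with endogenous decay: Y_obs = Y / (1 + k_d·θ_c) = 0.481 / (1 + 0.116 × 9.89) = 0.481 / 2.147 = 0.2240 g VSS/g ultimate BOD.
ΔS = 609 − 22.0 = 587.0 mg/L, so the substrate removal rate is 20100 × 587.0/1000 = 11799 kg ultimate BOD/d.
Net sludge production P_X = 0.2240 × 11799 = 2643 kg VSS/d.
R_O = Q·ΔS − 1.42 P_X = 11799 − 3753 = 8046 kg O₂/d.

R_O ≈ 8050 kg O₂/d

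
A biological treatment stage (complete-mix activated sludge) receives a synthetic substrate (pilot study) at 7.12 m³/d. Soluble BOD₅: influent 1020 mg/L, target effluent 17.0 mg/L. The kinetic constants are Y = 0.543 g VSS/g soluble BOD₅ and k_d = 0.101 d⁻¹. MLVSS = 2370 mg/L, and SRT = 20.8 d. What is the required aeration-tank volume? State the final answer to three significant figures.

V ≈ 11.0 m³

Steady-state biomass mass balance: V·X·(1 + k_d·θ_c) = Y·Q·(S₀ − S)·θ_c, so V = 0.543 × 7.12 × (1020 − 17.0) × 20.8 / [2370 × (1 + 0.101 × 20.8)] = 8.07×10^4 / 7349 = 10.98 m³.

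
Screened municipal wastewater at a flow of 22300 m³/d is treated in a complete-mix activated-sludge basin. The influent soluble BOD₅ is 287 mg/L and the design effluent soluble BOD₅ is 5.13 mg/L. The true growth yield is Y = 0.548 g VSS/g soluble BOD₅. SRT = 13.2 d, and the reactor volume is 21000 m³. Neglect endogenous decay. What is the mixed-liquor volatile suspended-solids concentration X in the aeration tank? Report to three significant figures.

X ≈ 2170 mg/L

X = Y·Q·ΔS·θ_c / V = 0.548 × 22300 × (287 − 5.13) × 13.2 / 21000 = 2165 mg/L.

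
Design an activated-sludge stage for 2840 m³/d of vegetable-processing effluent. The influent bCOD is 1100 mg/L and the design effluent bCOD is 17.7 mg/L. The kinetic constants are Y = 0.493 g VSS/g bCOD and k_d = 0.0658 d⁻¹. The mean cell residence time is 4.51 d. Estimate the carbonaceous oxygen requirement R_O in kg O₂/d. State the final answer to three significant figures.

R_O ≈ 1410 kg O₂/d

Y_obs = Y / (1 + k_d θ_c) = 0.493 / (1 + 0.0658 × 4.51) = 0.493 / 1.297 = 0.3802.
ΔS = 1100 − 17.7 = 1082 mg/L, so the substrate removal rate is 2840 × 1082/1000 = 3074 kg bCOD/d.
P_X = Y_obs·Q·(S₀ − S) = 0.3802 × 3074 = 1169 kg VSS/d.
R_O = Q·ΔS − 1.42 P_X = 3074 − 1659 = 1414 kg O₂/d.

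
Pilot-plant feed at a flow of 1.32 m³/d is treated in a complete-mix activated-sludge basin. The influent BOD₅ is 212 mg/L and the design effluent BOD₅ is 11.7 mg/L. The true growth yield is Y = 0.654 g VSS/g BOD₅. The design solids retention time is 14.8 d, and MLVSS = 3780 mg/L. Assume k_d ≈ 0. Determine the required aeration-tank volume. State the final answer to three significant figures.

V·X = Y·Q·ΔS·θ_c gives V = 0.654 × 1.32 × (212 − 11.7) × 14.8 / 3780 = 0.6770 m³.

V ≈ 0.677 m³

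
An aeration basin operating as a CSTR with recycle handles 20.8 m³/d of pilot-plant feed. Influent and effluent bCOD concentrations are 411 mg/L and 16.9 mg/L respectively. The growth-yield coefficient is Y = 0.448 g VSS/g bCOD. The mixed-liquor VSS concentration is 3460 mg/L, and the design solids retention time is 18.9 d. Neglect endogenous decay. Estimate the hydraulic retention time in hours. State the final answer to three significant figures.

τ ≈ 23.1 h

Biomass mass balance (decay neglected): V·X = Y·Q·(S₀ − S)·θ_c, so V = 0.448 × 20.8 × (411 − 16.9) × 18.9 / 3460 = 20.06 m³.
Hydraulic retention time τ = V/Q = 20.06 / 20.8 = 0.9644 d = 23.15 h.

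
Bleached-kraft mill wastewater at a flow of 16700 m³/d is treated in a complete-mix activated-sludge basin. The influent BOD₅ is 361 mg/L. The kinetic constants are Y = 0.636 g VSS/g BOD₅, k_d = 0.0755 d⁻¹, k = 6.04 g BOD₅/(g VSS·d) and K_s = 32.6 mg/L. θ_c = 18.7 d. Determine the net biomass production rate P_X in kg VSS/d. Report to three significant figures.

P_X ≈ 1580 kg VSS/d

Effluent substrate depends only on kinetics and SRT: S = K_s(1 + k_d θ_c) / [θ_c(Yk − k_d) − 1] = 32.6 × (1 + 0.0755 × 18.7) / [18.7 × (0.636 × 6.04 − 0.0755) − 1] = 78.63 / 69.42 = 1.133 mg/L.
Y_obs = Y / (1 + k_d θ_c) = 0.636 / (1 + 0.0755 × 18.7) = 0.636 / 2.412 = 0.2637.
ΔS = 361 − 1.13 = 359.9 mg/L, so the substrate removal rate is 16700 × 359.9/1000 = 6010 kg BOD₅/d.
So the net sludge growth is P_X = 0.2637 × 6010 = 1585 kg VSS/d.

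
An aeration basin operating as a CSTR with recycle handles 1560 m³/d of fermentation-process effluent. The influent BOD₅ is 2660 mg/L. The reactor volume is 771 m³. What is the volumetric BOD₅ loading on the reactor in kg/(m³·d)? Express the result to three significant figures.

L_v ≈ 5.38 kg BOD₅/(m³·d)

Applied BOD₅ load per unit volume = Q·S₀/V = (1560 × 2660/1000)/771.0 = 5.382 kg BOD₅·m⁻³·d⁻¹.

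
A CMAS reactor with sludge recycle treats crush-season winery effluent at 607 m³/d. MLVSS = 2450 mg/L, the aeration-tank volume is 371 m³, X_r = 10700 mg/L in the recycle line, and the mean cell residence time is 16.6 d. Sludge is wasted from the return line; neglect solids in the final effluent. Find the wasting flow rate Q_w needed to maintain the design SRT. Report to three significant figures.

Q_w ≈ 5.12 m³/d

Wasting from the return line (neglecting effluent solids): Q_w = V·X / (θ_c·X_r) = 371.0 × 2450 / (16.6 × 10700) = 5.117 m³/d.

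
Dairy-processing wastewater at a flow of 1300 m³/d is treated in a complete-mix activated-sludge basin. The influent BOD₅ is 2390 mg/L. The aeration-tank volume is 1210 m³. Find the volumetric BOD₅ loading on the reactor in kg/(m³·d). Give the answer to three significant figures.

Volumetric loading L_v = Q·S₀ / V = 1300 × 2390 g/m³ / 1210 m³ = 2568 g/(m³·d) = 2.568 kg BOD₅/(m³·d).

L_v ≈ 2.57 kg BOD₅/(m³·d)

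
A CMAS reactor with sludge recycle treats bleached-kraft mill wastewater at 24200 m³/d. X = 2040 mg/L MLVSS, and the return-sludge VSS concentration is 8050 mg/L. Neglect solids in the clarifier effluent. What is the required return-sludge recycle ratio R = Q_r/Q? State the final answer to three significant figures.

Mass balance around the secondary clarifier (neglecting effluent solids): R = X / (X_r − X) = 2040 / (8050 − 2040) = 0.3394.

R ≈ 0.339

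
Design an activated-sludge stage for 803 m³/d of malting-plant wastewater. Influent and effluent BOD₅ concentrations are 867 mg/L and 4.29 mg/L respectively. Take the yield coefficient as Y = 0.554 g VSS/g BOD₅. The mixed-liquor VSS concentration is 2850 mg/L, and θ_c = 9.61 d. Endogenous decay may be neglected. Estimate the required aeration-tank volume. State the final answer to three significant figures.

V ≈ 1290 m³

Biomass mass balance (decay neglected): V·X = Y·Q·(S₀ − S)·θ_c, so V = 0.554 × 803 × (867 − 4.29) × 9.61 / 2850 = 1294 m³.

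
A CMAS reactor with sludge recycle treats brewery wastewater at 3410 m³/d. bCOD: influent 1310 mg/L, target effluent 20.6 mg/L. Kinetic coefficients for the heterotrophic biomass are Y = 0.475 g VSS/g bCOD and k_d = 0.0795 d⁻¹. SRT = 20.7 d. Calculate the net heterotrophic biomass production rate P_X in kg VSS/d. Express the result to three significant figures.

P_X ≈ 789 kg VSS/d

Observed yield with endogenous decay: Y_obs = Y / (1 + k_d·θ_c) = 0.475 / (1 + 0.0795 × 20.7) = 0.475 / 2.646 = 0.1795 g VSS/g bCOD.
Substrate removed = Q·(S₀ − S) = 3410 m³/d × (1310 − 20.6) g/m³ = 4.4×10^6 g/d = 4397 kg/d.
Biomass produced: P_X = Y_obs·Q·ΔS = 0.1795 × 4397 ≈ 789.4 kg VSS/d.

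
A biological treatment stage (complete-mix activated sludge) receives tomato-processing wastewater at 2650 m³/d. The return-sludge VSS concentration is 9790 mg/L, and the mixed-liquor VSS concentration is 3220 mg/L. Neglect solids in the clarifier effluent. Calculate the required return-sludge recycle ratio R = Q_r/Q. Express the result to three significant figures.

R ≈ 0.490

Solids balance on the clarifier gives (1+R)X = R·X_r, so R = X/(X_r − X) = 3220 / (9790 − 3220) = 0.4901.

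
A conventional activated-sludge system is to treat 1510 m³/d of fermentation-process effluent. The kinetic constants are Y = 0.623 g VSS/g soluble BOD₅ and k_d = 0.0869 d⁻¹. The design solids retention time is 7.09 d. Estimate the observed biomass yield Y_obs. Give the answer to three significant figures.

Y_obs ≈ 0.385 g VSS/g soluble BOD₅

The observed yield is Y_obs = Y/(1 + k_d·θ_c) = 0.623 / (1 + 0.0869 × 7.09) = 0.623 / 1.616 = 0.3855 g VSS per g soluble BOD₅ removed.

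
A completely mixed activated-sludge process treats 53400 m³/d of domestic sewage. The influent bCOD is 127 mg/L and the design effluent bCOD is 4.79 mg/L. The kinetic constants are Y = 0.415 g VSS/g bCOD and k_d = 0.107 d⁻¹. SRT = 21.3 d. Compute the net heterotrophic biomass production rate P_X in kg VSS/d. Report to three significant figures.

P_X ≈ 826 kg VSS/d

Correct the yield for decay: Y_obs = Y/(1 + k_d θ_c) = 0.415 / (1 + 0.107 × 21.3) = 0.415 / 3.279 = 0.1266.
ΔS = 127 − 4.79 = 122.2 mg/L, so the substrate removal rate is 53400 × 122.2/1000 = 6526 kg bCOD/d.
P_X = Y_obs · Q(S₀ − S) = 0.1266 × 6526 = 825.9 kg VSS/d.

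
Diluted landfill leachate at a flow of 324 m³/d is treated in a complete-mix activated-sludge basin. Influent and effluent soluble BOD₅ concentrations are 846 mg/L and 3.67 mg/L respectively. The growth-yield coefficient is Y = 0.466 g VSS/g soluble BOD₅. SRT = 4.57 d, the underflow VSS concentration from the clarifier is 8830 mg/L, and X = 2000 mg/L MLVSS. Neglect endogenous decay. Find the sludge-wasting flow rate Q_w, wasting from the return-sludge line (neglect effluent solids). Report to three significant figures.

Biomass mass balance (decay neglected): V·X = Y·Q·(S₀ − S)·θ_c, so V = 0.466 × 324 × (846 − 3.67) × 4.57 / 2000 = 290.6 m³.
Wasting from the return line (neglecting effluent solids): Q_w = V·X / (θ_c·X_r) = 290.6 × 2000 / (4.57 × 8830) = 14.40 m³/d.

Q_w ≈ 14.4 m³/d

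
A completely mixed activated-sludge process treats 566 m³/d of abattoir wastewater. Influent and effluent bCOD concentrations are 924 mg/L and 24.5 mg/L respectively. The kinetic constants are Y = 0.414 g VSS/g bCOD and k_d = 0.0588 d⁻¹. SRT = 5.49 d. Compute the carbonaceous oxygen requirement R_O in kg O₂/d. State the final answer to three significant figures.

R_O ≈ 283 kg O₂/d

The observed yield is Y_obs = Y/(1 + k_d·θ_c) = 0.414 / (1 + 0.0588 × 5.49) = 0.414 / 1.323 = 0.3130 g VSS per g bCOD removed.
Q·(S₀ − S) = 566 × (924 − 24.5) × 10⁻³ = 509.1 kg/d removed.
Biomass synthesised: P_X = Y_obs × 509.1 = 159.3 kg VSS/d.
R_O = Q·ΔS − 1.42 P_X = 509.1 − 226.3 = 282.9 kg O₂/d.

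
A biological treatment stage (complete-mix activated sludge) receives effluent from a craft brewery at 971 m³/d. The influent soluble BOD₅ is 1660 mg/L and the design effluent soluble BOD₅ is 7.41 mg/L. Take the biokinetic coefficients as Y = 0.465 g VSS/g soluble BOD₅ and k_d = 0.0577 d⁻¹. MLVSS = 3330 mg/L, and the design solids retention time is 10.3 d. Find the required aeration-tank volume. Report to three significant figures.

V ≈ 1450 m³

Steady-state biomass mass balance: V·X·(1 + k_d·θ_c) = Y·Q·(S₀ − S)·θ_c, so V = 0.465 × 971 × (1660 − 7.41) × 10.3 / [3330 × (1 + 0.0577 × 10.3)] = 7.69×10^6 / 5309 = 1448 m³.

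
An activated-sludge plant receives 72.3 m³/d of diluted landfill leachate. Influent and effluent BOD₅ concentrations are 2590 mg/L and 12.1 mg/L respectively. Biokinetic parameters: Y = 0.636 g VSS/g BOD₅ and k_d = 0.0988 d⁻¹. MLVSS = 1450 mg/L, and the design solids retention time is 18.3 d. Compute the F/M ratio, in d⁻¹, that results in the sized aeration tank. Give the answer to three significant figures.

F/M ≈ 0.242 d⁻¹

Steady-state biomass mass balance: V·X·(1 + k_d·θ_c) = Y·Q·(S₀ − S)·θ_c, so V = 0.636 × 72.3 × (2590 − 12.1) × 18.3 / [1450 × (1 + 0.0988 × 18.3)] = 2.17×10^6 / 4072 = 532.8 m³.
F/M = applied load / biomass = Q·S₀/(V·X) = 72.3 × 2590 / (532.8 × 1450) = 0.2424 d⁻¹.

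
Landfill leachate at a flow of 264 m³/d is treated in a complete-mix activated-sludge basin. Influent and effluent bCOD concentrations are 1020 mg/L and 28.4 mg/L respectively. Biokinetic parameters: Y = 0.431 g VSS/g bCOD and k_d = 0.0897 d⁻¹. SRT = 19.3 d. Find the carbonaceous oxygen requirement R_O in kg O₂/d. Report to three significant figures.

R_O ≈ 203 kg O₂/d

The observed yield is Y_obs = Y/(1 + k_d·θ_c) = 0.431 / (1 + 0.0897 × 19.3) = 0.431 / 2.731 = 0.1578 g VSS per g bCOD removed.
Q·(S₀ − S) = 264 × (1020 − 28.4) × 10⁻³ = 261.8 kg/d removed.
Net sludge production P_X = 0.1578 × 261.8 = 41.31 kg VSS/d.
R_O = Q·(S₀ − S) − 1.42·P_X = 261.8 − 1.42 × 41.31 = 203.1 kg O₂/d.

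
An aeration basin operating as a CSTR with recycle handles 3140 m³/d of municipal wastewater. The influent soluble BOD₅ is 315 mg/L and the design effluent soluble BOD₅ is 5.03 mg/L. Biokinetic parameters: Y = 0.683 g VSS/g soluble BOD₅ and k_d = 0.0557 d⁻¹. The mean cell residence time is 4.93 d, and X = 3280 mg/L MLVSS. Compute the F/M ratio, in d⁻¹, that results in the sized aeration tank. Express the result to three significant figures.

Steady-state biomass mass balance: V·X·(1 + k_d·θ_c) = Y·Q·(S₀ − S)·θ_c, so V = 0.683 × 3140 × (315 − 5.03) × 4.93 / [3280 × (1 + 0.0557 × 4.93)] = 3.28×10^6 / 4181 = 783.9 m³.
F/M = applied load / biomass = Q·S₀/(V·X) = 3140 × 315 / (783.9 × 3280) = 0.3847 d⁻¹.

F/M ≈ 0.385 d⁻¹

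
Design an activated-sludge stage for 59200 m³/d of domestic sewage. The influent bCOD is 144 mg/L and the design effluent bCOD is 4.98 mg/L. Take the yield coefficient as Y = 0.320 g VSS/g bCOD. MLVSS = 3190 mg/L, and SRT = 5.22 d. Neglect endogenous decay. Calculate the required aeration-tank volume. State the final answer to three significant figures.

V·X = Y·Q·ΔS·θ_c gives V = 0.320 × 59200 × (144 − 4.98) × 5.22 / 3190 = 4310 m³.

V ≈ 4310 m³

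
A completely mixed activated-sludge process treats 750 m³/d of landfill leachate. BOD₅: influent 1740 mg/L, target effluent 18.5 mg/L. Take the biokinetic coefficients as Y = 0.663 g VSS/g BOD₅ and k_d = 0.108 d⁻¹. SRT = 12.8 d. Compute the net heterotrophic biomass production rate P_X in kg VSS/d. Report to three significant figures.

P_X ≈ 359 kg VSS/d

Correct the yield for decay: Y_obs = Y/(1 + k_d θ_c) = 0.663 / (1 + 0.108 × 12.8) = 0.663 / 2.382 = 0.2783.
Mass of BOD₅ removed per day: Q(S₀ − S) = 750 × 1722 g/m³ = 1291 kg/d.
Biomass produced: P_X = Y_obs·Q·ΔS = 0.2783 × 1291 ≈ 359.3 kg VSS/d.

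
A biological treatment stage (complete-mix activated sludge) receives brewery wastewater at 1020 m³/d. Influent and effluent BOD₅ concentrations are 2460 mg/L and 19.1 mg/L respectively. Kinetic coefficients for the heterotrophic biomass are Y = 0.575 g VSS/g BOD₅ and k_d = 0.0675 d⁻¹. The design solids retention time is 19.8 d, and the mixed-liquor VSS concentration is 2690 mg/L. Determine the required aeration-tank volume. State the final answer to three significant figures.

From the SRT design equation V = Y Q (S₀−S) θ_c / [X (1 + k_d θ_c)] = 0.575 × 1020 × (2460 − 19.1) × 19.8 / [2690 × (1 + 0.0675 × 19.8)] = 2.83×10^7 / 6285 = 4510 m³.

V ≈ 4510 m³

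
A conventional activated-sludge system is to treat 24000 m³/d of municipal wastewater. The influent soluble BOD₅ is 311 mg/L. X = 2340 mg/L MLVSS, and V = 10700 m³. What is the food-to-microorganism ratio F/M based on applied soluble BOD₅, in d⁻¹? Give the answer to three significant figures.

F/M ≈ 0.298 d⁻¹

F/M = Q·S₀ / (V·X) = 24000 × 311 / (10700 × 2340) = 0.2981 g soluble BOD₅·(g VSS·d)⁻¹.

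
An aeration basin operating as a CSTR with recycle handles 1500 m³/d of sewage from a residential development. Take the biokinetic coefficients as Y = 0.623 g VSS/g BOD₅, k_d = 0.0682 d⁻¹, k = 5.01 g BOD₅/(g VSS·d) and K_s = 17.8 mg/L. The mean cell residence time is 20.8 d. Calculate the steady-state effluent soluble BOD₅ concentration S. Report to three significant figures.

For a completely mixed reactor with recycle the Lawrence–McCarty relation gives S = K_s·(1 + k_d·θ_c) / [θ_c·(Y·k − k_d) − 1] = 17.8 × (1 + 0.0682 × 20.8) / [20.8 × (0.623 × 5.01 − 0.0682) − 1] = 43.05 / 62.50 = 0.6888 mg/L.

S ≈ 0.689 mg/L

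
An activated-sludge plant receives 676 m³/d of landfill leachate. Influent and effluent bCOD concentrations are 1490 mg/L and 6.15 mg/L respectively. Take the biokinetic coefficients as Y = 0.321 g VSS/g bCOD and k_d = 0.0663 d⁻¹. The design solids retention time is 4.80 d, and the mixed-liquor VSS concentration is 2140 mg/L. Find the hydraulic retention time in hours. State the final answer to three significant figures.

Steady-state biomass mass balance: V·X·(1 + k_d·θ_c) = Y·Q·(S₀ − S)·θ_c, so V = 0.321 × 676 × (1490 − 6.15) × 4.80 / [2140 × (1 + 0.0663 × 4.80)] = 1.55×10^6 / 2821 = 547.9 m³.
Hydraulic retention time τ = V/Q = 547.9 / 676 = 0.8105 d = 19.45 h.

τ ≈ 19.5 h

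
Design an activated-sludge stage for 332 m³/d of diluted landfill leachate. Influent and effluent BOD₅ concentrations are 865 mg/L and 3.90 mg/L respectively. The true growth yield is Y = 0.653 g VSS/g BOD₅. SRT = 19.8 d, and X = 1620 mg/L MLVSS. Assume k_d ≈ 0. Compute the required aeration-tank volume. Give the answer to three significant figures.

V ≈ 2280 m³

With k_d = 0 the design equation reduces to V = Y Q (S₀−S) θ_c / X = 0.653 × 332 × (865 − 3.90) × 19.8 / 1620 = 2282 m³.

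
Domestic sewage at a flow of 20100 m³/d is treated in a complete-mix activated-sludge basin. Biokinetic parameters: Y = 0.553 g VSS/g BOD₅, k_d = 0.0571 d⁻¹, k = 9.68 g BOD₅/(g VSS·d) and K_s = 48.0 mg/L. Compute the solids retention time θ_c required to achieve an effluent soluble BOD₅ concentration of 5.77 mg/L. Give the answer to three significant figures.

Specific growth rate at S = 5.77 mg/L: μ = YkS/(K_s+S) = 0.553·9.68·5.77/(48.0+5.77) = 0.5744 d⁻¹.
Then 1/θ_c = μ − k_d = 0.5744 − 0.0571 = 0.5173 d⁻¹, giving θ_c = 1.933 d.

θ_c ≈ 1.93 d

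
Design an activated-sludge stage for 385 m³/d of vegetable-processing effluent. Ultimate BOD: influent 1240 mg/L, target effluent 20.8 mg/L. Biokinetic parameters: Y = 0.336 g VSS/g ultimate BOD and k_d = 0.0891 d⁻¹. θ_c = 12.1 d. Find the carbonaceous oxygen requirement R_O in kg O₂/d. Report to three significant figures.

Y_obs = Y / (1 + k_d θ_c) = 0.336 / (1 + 0.0891 × 12.1) = 0.336 / 2.078 = 0.1617.
Mass of ultimate BOD removed per day: Q(S₀ − S) = 385 × 1219 g/m³ = 469.4 kg/d.
Biomass synthesised: P_X = Y_obs × 469.4 = 75.89 kg VSS/d.
R_O = Q·ΔS − 1.42 P_X = 469.4 − 107.8 = 361.6 kg O₂/d.

R_O ≈ 362 kg O₂/d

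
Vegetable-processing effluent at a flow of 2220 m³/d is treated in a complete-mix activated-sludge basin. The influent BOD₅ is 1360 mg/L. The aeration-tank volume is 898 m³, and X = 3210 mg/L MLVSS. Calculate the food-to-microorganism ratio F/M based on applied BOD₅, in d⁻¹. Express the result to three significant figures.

Food-to-microorganism ratio F/M = Q S₀ / (V X) = 2220 × 1360 / (898.0 × 3210) = 1.047 d⁻¹.

F/M ≈ 1.05 d⁻¹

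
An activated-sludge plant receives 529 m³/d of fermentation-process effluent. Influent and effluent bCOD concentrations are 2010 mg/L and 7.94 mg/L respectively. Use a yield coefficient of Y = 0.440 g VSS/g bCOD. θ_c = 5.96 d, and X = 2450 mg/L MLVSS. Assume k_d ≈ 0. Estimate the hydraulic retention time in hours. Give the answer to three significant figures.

With k_d = 0 the design equation reduces to V = Y Q (S₀−S) θ_c / X = 0.440 × 529 × (2010 − 7.94) × 5.96 / 2450 = 1134 m³.
τ = V/Q = 1134/529 = 2.143 d, or 51.43 h.

τ ≈ 51.4 h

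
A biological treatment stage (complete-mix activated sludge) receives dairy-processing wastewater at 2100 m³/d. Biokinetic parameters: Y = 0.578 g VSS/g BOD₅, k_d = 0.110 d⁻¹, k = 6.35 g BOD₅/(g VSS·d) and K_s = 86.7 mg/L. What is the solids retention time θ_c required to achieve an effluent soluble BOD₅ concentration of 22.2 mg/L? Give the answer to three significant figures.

At the target effluent, Y k S/(K_s+S) = 0.578×6.35×22.2/108.9 = 0.7482 d⁻¹.
θ_c = 1/(μ − k_d) = 1/(0.7482 − 0.110) = 1/0.6382 = 1.567 d.

θ_c ≈ 1.57 d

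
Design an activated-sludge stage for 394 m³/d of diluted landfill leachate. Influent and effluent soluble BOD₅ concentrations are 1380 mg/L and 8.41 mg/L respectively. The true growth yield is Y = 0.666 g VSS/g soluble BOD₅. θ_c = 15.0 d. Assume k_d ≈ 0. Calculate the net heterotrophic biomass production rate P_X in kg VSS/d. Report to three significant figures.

No decay correction is needed, so Y_obs = Y = 0.666.
Q·(S₀ − S) = 394 × (1380 − 8.41) × 10⁻³ = 540.4 kg/d removed.
Net biomass production P_X = Y_obs × Q·(S₀ − S) = 0.6660 × 540.4 = 359.9 kg VSS/d.

P_X ≈ 360 kg VSS/d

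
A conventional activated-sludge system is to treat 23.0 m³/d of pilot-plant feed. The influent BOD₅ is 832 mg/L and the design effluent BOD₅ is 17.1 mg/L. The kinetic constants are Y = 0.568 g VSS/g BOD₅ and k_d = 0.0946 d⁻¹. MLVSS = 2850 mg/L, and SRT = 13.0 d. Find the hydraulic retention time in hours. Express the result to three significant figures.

From the SRT design equation V = Y Q (S₀−S) θ_c / [X (1 + k_d θ_c)] = 0.568 × 23.0 × (832 − 17.1) × 13.0 / [2850 × (1 + 0.0946 × 13.0)] = 1.38×10^5 / 6355 = 21.78 m³.
HRT = V/Q = 21.78 m³ / 23.0 m³·d⁻¹ = 0.9469 d × 24 = 22.72 h.

τ ≈ 22.7 h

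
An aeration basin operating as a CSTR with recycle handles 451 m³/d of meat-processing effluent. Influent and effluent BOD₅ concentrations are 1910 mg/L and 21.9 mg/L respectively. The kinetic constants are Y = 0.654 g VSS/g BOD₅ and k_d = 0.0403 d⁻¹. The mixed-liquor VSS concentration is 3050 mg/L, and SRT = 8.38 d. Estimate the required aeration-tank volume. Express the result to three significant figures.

From the SRT design equation V = Y Q (S₀−S) θ_c / [X (1 + k_d θ_c)] = 0.654 × 451 × (1910 − 21.9) × 8.38 / [3050 × (1 + 0.0403 × 8.38)] = 4.67×10^6 / 4080 = 1144 m³.

V ≈ 1140 m³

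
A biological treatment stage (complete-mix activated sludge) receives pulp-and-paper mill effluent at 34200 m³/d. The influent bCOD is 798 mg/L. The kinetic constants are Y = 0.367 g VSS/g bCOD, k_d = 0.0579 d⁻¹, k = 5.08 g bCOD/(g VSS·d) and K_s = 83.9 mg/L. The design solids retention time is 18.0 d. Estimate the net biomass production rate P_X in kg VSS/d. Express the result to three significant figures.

For a completely mixed reactor with recycle the Lawrence–McCarty relation gives S = K_s·(1 + k_d·θ_c) / [θ_c·(Y·k − k_d) − 1] = 83.9 × (1 + 0.0579 × 18.0) / [18.0 × (0.367 × 5.08 − 0.0579) − 1] = 171.3 / 31.52 = 5.437 mg/L.
Y_obs = Y / (1 + k_d θ_c) = 0.367 / (1 + 0.0579 × 18.0) = 0.367 / 2.042 = 0.1797.
Mass of bCOD removed per day: Q(S₀ − S) = 34200 × 792.6 g/m³ = 27106 kg/d.
P_X = Y_obs · Q(S₀ − S) = 0.1797 × 27106 = 4871 kg VSS/d.

P_X ≈ 4870 kg VSS/d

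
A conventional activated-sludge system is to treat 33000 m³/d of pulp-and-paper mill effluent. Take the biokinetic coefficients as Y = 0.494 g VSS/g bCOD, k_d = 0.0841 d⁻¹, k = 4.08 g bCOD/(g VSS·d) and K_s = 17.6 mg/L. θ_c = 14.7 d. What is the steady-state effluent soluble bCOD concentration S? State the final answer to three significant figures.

S ≈ 1.44 mg/L

For a completely mixed reactor with recycle the Lawrence–McCarty relation gives S = K_s·(1 + k_d·θ_c) / [θ_c·(Y·k − k_d) − 1] = 17.6 × (1 + 0.0841 × 14.7) / [14.7 × (0.494 × 4.08 − 0.0841) − 1] = 39.36 / 27.39 = 1.437 mg/L.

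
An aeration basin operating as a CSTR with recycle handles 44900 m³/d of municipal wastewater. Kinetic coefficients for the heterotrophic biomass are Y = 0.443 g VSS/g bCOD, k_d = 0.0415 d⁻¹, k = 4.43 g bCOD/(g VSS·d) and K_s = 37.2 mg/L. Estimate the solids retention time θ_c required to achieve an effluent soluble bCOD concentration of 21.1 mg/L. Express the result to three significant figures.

θ_c ≈ 1.50 d

At the target effluent, Y k S/(K_s+S) = 0.443×4.43×21.1/58.30 = 0.7103 d⁻¹.
Then 1/θ_c = μ − k_d = 0.7103 − 0.0415 = 0.6688 d⁻¹, giving θ_c = 1.495 d.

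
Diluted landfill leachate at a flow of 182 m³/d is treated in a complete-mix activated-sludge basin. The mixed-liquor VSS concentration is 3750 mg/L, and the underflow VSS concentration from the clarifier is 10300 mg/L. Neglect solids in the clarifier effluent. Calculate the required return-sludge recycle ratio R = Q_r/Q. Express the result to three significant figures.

R ≈ 0.573

Solids balance on the clarifier gives (1+R)X = R·X_r, so R = X/(X_r − X) = 3750 / (10300 − 3750) = 0.5725.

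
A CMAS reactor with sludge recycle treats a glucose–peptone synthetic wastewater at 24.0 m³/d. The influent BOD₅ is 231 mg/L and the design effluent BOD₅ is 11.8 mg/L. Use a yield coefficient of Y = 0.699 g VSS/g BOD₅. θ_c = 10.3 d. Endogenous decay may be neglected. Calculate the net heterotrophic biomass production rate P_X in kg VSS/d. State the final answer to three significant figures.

P_X ≈ 3.68 kg VSS/d

With endogenous decay neglected, the observed yield equals the true yield: Y_obs = Y = 0.699 g VSS/g BOD₅.
Mass of BOD₅ removed per day: Q(S₀ − S) = 24.0 × 219.2 g/m³ = 5.261 kg/d.
So the net sludge growth is P_X = 0.6990 × 5.261 = 3.677 kg VSS/d.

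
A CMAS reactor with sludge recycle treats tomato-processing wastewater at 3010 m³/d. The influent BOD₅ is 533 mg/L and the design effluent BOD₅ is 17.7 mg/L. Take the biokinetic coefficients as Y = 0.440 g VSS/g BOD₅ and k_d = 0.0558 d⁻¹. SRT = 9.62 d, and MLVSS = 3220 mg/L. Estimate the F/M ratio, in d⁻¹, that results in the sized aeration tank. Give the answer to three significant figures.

Rearranging the biomass balance for a CMAS with decay, V = Y·Q·ΔS·θ_c / [X·(1+k_d θ_c)] = 0.440 × 3010 × (533 − 17.7) × 9.62 / [3220 × (1 + 0.0558 × 9.62)] = 6.57×10^6 / 4948 = 1327 m³.
F/M = Q·S₀ / (V·X) = 3010 × 533 / (1327 × 3220) = 0.3755 g BOD₅·(g VSS·d)⁻¹.

F/M ≈ 0.376 d⁻¹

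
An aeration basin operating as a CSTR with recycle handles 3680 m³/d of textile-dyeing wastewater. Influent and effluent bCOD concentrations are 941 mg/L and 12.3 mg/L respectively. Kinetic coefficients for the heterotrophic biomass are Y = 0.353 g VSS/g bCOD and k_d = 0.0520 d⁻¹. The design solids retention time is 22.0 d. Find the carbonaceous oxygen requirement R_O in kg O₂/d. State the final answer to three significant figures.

R_O ≈ 2620 kg O₂/d

Correct the yield for decay: Y_obs = Y/(1 + k_d θ_c) = 0.353 / (1 + 0.0520 × 22.0) = 0.353 / 2.144 = 0.1646.
ΔS = 941 − 12.3 = 928.7 mg/L, so the substrate removal rate is 3680 × 928.7/1000 = 3418 kg bCOD/d.
Net sludge production P_X = 0.1646 × 3418 = 562.7 kg VSS/d.
R_O = Q·(S₀ − S) − 1.42·P_X = 3418 − 1.42 × 562.7 = 2619 kg O₂/d.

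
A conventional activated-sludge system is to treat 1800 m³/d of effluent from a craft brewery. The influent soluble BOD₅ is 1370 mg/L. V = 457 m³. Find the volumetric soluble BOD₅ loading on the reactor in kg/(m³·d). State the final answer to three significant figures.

L_v ≈ 5.40 kg soluble BOD₅/(m³·d)

Applied soluble BOD₅ load per unit volume = Q·S₀/V = (1800 × 1370/1000)/457.0 = 5.396 kg soluble BOD₅·m⁻³·d⁻¹.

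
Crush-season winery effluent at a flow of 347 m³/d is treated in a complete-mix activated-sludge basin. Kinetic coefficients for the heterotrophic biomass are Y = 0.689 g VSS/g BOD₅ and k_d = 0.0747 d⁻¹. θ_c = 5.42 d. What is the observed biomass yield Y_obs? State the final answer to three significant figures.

Y_obs ≈ 0.490 g VSS/g BOD₅

Correct the yield for decay: Y_obs = Y/(1 + k_d θ_c) = 0.689 / (1 + 0.0747 × 5.42) = 0.689 / 1.405 = 0.4904.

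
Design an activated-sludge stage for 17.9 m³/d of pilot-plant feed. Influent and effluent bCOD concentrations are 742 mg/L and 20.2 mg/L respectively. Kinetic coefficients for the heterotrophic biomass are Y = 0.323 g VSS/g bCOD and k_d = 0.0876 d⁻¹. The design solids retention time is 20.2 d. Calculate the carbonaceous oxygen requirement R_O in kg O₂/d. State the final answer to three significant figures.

Y_obs = Y / (1 + k_d θ_c) = 0.323 / (1 + 0.0876 × 20.2) = 0.323 / 2.770 = 0.1166.
ΔS = 742 − 20.2 = 721.8 mg/L, so the substrate removal rate is 17.9 × 721.8/1000 = 12.92 kg bCOD/d.
Biomass synthesised: P_X = Y_obs × 12.92 = 1.507 kg VSS/d.
R_O = Q·(S₀ − S) − 1.42·P_X = 12.92 − 1.42 × 1.507 = 10.78 kg O₂/d.

R_O ≈ 10.8 kg O₂/d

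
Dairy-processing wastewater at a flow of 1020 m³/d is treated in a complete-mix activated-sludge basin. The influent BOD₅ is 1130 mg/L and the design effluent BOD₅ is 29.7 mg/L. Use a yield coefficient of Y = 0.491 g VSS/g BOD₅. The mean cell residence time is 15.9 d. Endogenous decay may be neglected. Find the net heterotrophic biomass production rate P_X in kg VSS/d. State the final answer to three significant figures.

P_X ≈ 551 kg VSS/d

No decay correction is needed, so Y_obs = Y = 0.491.
Mass of BOD₅ removed per day: Q(S₀ − S) = 1020 × 1100 g/m³ = 1122 kg/d.
P_X = Y_obs · Q(S₀ − S) = 0.4910 × 1122 = 551.1 kg VSS/d.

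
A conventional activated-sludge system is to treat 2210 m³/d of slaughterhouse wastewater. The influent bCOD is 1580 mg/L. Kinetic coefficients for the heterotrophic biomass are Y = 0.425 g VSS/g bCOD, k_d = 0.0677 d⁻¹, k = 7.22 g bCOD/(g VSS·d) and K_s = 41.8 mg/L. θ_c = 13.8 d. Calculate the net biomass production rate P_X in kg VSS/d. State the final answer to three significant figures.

P_X ≈ 766 kg VSS/d

From the Monod/SRT balance for a CMAS, S = K_s·(1+k_d θ_c)/[θ_c·(Y k − k_d) − 1] = 41.8 × (1 + 0.0677 × 13.8) / [13.8 × (0.425 × 7.22 − 0.0677) − 1] = 80.85 / 40.41 = 2.001 mg/L.
Y_obs = Y / (1 + k_d θ_c) = 0.425 / (1 + 0.0677 × 13.8) = 0.425 / 1.934 = 0.2197.
Mass of bCOD removed per day: Q(S₀ − S) = 2210 × 1578 g/m³ = 3487 kg/d.
P_X = Y_obs · Q(S₀ − S) = 0.2197 × 3487 = 766.3 kg VSS/d.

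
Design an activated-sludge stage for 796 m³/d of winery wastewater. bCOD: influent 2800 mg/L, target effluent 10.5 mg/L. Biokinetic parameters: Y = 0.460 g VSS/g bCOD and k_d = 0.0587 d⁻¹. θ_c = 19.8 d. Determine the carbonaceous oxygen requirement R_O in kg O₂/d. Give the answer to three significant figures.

R_O ≈ 1550 kg O₂/d

The observed yield is Y_obs = Y/(1 + k_d·θ_c) = 0.460 / (1 + 0.0587 × 19.8) = 0.460 / 2.162 = 0.2127 g VSS per g bCOD removed.
Q·(S₀ − S) = 796 × (2800 − 10.5) × 10⁻³ = 2220 kg/d removed.
Biomass synthesised: P_X = Y_obs × 2220 = 472.4 kg VSS/d.
R_O = Q·(S₀ − S) − 1.42·P_X = 2220 − 1.42 × 472.4 = 1550 kg O₂/d.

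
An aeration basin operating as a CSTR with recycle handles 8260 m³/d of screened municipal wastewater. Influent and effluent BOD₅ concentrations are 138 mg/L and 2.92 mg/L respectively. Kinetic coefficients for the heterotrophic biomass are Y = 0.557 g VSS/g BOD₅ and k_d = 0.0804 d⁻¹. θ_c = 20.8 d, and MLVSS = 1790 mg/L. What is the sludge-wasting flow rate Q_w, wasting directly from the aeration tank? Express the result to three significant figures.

Q_w ≈ 130 m³/d

Steady-state biomass mass balance: V·X·(1 + k_d·θ_c) = Y·Q·(S₀ − S)·θ_c, so V = 0.557 × 8260 × (138 − 2.92) × 20.8 / [1790 × (1 + 0.0804 × 20.8)] = 1.29×10^7 / 4783 = 2702 m³.
For wasting at MLVSS concentration, Q_w = V/θ_c = 2702/20.8 = 129.9 m³/d.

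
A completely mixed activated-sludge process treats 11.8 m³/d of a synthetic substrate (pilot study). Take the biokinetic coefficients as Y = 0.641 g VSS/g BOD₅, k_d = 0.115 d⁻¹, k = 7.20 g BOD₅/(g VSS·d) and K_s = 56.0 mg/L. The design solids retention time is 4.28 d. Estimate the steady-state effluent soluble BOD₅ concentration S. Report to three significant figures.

S ≈ 4.58 mg/L

Effluent substrate depends only on kinetics and SRT: S = K_s(1 + k_d θ_c) / [θ_c(Yk − k_d) − 1] = 56.0 × (1 + 0.115 × 4.28) / [4.28 × (0.641 × 7.20 − 0.115) − 1] = 83.56 / 18.26 = 4.576 mg/L.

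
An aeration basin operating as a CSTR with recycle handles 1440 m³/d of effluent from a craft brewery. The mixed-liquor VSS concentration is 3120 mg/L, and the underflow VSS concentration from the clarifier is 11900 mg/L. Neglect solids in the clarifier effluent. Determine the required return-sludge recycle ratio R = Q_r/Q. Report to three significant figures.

Mass balance around the secondary clarifier (neglecting effluent solids): R = X / (X_r − X) = 3120 / (11900 − 3120) = 0.3554.

R ≈ 0.355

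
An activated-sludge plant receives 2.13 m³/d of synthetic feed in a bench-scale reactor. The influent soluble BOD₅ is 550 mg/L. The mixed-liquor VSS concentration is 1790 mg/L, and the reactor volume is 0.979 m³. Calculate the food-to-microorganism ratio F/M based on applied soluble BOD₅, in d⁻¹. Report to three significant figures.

F/M = Q·S₀ / (V·X) = 2.13 × 550 / (0.9790 × 1790) = 0.6685 g soluble BOD₅·(g VSS·d)⁻¹.

F/M ≈ 0.669 d⁻¹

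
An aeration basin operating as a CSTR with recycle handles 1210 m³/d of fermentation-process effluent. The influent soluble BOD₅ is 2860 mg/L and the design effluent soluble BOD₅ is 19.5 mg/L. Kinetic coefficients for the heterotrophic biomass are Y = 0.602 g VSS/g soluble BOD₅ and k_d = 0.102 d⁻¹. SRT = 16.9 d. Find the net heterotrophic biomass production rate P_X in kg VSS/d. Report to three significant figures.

Correct the yield for decay: Y_obs = Y/(1 + k_d θ_c) = 0.602 / (1 + 0.102 × 16.9) = 0.602 / 2.724 = 0.2210.
Q·(S₀ − S) = 1210 × (2860 − 19.5) × 10⁻³ = 3437 kg/d removed.
Biomass produced: P_X = Y_obs·Q·ΔS = 0.2210 × 3437 ≈ 759.6 kg VSS/d.

P_X ≈ 760 kg VSS/d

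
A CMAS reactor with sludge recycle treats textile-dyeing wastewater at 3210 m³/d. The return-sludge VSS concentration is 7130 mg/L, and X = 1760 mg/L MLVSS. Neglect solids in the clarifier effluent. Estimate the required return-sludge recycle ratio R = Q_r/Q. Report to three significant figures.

R ≈ 0.328

Solids balance on the clarifier gives (1+R)X = R·X_r, so R = X/(X_r − X) = 1760 / (7130 − 1760) = 0.3277.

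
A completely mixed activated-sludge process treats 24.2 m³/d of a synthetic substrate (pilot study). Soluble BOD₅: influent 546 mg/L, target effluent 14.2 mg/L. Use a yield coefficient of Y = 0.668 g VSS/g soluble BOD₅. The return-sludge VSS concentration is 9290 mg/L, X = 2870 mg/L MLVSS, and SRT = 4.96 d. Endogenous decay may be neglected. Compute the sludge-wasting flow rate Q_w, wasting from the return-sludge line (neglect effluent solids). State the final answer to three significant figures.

Q_w ≈ 0.925 m³/d

With k_d = 0 the design equation reduces to V = Y Q (S₀−S) θ_c / X = 0.668 × 24.2 × (546 − 14.2) × 4.96 / 2870 = 14.86 m³.
Q_w = (V·X)/(θ_c X_r) = 14.86 × 2870 / (4.96 × 9290) = 0.9254 m³/d.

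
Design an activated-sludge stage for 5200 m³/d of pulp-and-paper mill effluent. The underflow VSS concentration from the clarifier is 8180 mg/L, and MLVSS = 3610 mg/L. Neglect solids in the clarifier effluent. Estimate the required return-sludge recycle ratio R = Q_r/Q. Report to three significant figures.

R ≈ 0.790

R = Q_r/Q = X/(X_r − X) = 3610 / (8180 − 3610) = 0.7899.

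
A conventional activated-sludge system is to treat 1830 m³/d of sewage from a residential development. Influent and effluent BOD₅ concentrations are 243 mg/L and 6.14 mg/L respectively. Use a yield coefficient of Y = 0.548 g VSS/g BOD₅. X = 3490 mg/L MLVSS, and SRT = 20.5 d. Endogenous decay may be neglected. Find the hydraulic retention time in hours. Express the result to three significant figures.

Biomass mass balance (decay neglected): V·X = Y·Q·(S₀ − S)·θ_c, so V = 0.548 × 1830 × (243 − 6.14) × 20.5 / 3490 = 1395 m³.
Hydraulic retention time τ = V/Q = 1395 / 1830 = 0.7624 d = 18.30 h.

τ ≈ 18.3 h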